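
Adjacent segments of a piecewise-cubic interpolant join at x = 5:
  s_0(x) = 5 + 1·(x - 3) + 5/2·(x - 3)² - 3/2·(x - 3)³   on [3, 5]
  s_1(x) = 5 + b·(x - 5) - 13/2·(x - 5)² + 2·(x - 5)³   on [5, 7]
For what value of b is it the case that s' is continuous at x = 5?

-7

s_0'(x) = 1 + 5·(x - 3) - 9/2·(x - 3)², so s_0'(5) = -7. On the right, s_1'(5) = b, so b = -7.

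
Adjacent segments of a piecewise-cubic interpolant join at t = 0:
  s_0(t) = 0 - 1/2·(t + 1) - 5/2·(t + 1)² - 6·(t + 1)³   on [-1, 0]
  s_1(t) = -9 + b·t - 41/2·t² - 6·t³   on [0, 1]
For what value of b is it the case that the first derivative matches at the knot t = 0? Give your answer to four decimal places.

-23.5000

s_0'(t) = -1/2 - 5·(t + 1) - 18·(t + 1)², so s_0'(0) = -47/2. On the right, s_1'(0) = b, so b = -47/2.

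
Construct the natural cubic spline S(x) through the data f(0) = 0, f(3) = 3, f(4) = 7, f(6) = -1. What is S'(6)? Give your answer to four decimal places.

-6.8511

With M_i denoting the second derivative at x_i, h_i = 3, 1, 2, and Δ_i = (y_(i+1) − y_i)/h_i = 1, 4, -4:
  3·M_0 + 8·M_1 + 1·M_2 = 6(Δ_1 - Δ_0) = 18
  1·M_1 + 6·M_2 + 2·M_3 = 6(Δ_2 - Δ_1) = -48
Natural end conditions: M_0 = M_3 = 0.
Solving: M_0 = 0, M_1 = 156/47, M_2 = -402/47, M_3 = 0.
On [4, 6], S'(x) = b_2 + 2c_2·(x - 4) + 3d_2·(x - 4)² with b_2 = Δ_2 - h_2(2M_2 + M_3)/6 = 80/47, c_2 = M_2/2 = -201/47, d_2 = (M_3 - M_2)/(6h_2) = 67/94. So S'(6) = -322/47.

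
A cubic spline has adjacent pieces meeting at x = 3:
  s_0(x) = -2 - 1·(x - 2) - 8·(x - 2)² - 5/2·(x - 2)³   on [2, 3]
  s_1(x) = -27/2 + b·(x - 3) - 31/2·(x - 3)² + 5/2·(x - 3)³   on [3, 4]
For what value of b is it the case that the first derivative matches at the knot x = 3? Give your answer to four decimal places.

s_0'(x) = -1 - 16·(x - 2) - 15/2·(x - 2)², so s_0'(3) = -49/2. On the right, s_1'(3) = b, so b = -49/2.

-24.5000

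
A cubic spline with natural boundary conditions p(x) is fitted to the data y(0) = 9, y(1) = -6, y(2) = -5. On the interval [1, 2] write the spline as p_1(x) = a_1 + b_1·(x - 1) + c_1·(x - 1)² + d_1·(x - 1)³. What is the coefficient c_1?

Let m_i = p''(x_i). Step sizes h_i = 1, 1; slopes of the chords Δ_i = (y_(i+1) - y_i)/h_i = -15, 1.
  1·m_0 + 4·m_1 + 1·m_2 = 6(Δ_1 - Δ_0) = 96
Natural end conditions: m_0 = m_2 = 0.
Solving: m_0 = 0, m_1 = 24, m_2 = 0.
On [1, 2], with p_1(x) = a_1 + b_1·(x - 1) + c_1·(x - 1)² + d_1·(x - 1)³: c_1 = m_1/2 = 12, d_1 = (m_2 - m_1)/(6h_1) = -4, b_1 = Δ_1 - h_1(2m_1 + m_2)/6 = -7.

12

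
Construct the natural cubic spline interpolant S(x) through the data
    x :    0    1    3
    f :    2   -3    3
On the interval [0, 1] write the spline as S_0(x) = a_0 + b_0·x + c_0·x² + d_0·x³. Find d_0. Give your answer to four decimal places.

1.3333

Put M_i = S'' at the i-th knot. Here h = (1, 2) and Δ = (-5, 3), so the interior equations h_(i-1)·M_(i-1) + 2(h_(i-1)+h_i)·M_i + h_i·M_(i+1) = 6(Δ_i − Δ_(i-1)) read
  1·M_0 + 6·M_1 + 2·M_2 = 6(Δ_1 - Δ_0) = 48
Natural end conditions: M_0 = M_2 = 0.
Solving the tridiagonal system: M_0 = 0, M_1 = 8, M_2 = 0.
On [0, 1], with S_0(x) = a_0 + b_0·x + c_0·x² + d_0·x³: c_0 = M_0/2 = 0, d_0 = (M_1 - M_0)/(6h_0) = 4/3, b_0 = Δ_0 - h_0(2M_0 + M_1)/6 = -19/3.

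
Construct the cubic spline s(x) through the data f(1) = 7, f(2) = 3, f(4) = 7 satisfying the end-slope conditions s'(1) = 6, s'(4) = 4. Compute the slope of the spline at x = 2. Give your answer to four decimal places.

-5.6667

Write M_i for s''(x_i). With h_i = 1, 2 and divided differences Δ_i = -4, 2, the continuity of s' gives the tridiagonal system
  1·M_0 + 6·M_1 + 2·M_2 = 6(Δ_1 - Δ_0) = 36
Clamped end conditions give two more equations: 2h_0·M_0 + h_0·M_1 = 6(Δ_0 - s'(1)) = -60 and h_1·M_1 + 2h_1·M_2 = 6(s'(4) - Δ_1) = 12.
Hence M_0 = -110/3, M_1 = 40/3, M_2 = -11/3.
On [2, 4], s'(x) = b_1 + 2c_1·(x - 2) + 3d_1·(x - 2)² with b_1 = Δ_1 - h_1(2M_1 + M_2)/6 = -17/3, c_1 = M_1/2 = 20/3, d_1 = (M_2 - M_1)/(6h_1) = -17/12. So s'(2) = -17/3.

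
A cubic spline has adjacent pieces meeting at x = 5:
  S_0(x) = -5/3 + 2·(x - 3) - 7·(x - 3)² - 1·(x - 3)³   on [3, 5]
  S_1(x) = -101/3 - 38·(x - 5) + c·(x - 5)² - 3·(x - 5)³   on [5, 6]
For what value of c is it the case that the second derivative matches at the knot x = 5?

S_0''(x) = -14 - 6·(x - 3), so S_0''(5) = -26. On the right, S_1''(5) = 2c, so c = -13.

-13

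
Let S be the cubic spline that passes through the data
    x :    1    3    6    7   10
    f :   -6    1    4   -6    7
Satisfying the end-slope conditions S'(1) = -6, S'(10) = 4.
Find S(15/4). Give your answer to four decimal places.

Let M_i = S''(x_i). Step sizes h_i = 2, 3, 1, 3; slopes of the chords Δ_i = (y_(i+1) - y_i)/h_i = 7/2, 1, -10, 13/3.
  2·M_0 + 10·M_1 + 3·M_2 = 6(Δ_1 - Δ_0) = -15
  3·M_1 + 8·M_2 + 1·M_3 = 6(Δ_2 - Δ_1) = -66
  1·M_2 + 8·M_3 + 3·M_4 = 6(Δ_3 - Δ_2) = 86
Clamped end conditions give two more equations: 2h_0·M_0 + h_0·M_1 = 6(Δ_0 - S'(1)) = 57 and h_3·M_3 + 2h_3·M_4 = 6(S'(10) - Δ_3) = -2.
Forward elimination and back-substitution give M_0 = 5371/356, M_1 = -149/89, M_2 = -1687/178, M_3 = 1321/89, M_4 = -4141/534.
On [3, 6], S(x) = 1 + 2639/356·(x - 3) - 149/178·(x - 3)² - 463/1068·(x - 3)³.
With (x - 3) = 3/4: S(15/4) = 134561/22784.

5.9059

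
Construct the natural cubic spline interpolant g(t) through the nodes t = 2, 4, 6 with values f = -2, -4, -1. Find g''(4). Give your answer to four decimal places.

With M_i denoting the second derivative at x_i, h_i = 2, 2, and Δ_i = (y_(i+1) − y_i)/h_i = -1, 3/2:
  2·M_0 + 8·M_1 + 2·M_2 = 6(Δ_1 - Δ_0) = 15
Natural end conditions: M_0 = M_2 = 0.
Solving: M_0 = 0, M_1 = 15/8, M_2 = 0.

1.8750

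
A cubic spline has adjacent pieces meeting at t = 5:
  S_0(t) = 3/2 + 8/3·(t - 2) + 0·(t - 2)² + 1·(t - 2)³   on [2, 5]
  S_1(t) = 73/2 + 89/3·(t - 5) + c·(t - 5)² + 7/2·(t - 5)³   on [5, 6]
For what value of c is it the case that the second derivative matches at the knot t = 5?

S_0''(t) = 0 + 6·(t - 2), so S_0''(5) = 18. On the right, S_1''(5) = 2c, so c = 9.

9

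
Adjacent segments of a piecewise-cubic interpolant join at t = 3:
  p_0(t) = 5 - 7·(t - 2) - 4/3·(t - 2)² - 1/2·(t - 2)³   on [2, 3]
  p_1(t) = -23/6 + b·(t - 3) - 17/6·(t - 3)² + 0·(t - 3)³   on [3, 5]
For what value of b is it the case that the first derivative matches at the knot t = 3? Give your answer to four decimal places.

p_0'(t) = -7 - 8/3·(t - 2) - 3/2·(t - 2)², so p_0'(3) = -67/6. On the right, p_1'(3) = b, so b = -67/6.

-11.1667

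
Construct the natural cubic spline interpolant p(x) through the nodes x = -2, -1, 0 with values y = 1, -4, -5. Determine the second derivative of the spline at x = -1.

Write m_i for p''(x_i). With h_i = 1, 1 and divided differences Δ_i = -5, -1, the continuity of p' gives the tridiagonal system
  1·m_0 + 4·m_1 + 1·m_2 = 6(Δ_1 - Δ_0) = 24
Natural end conditions: m_0 = m_2 = 0.
Hence m_0 = 0, m_1 = 6, m_2 = 0.

6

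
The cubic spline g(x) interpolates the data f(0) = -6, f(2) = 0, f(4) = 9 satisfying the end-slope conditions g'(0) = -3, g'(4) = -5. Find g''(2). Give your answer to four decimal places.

3.2500

With M_i denoting the second derivative at x_i, h_i = 2, 2, and Δ_i = (y_(i+1) − y_i)/h_i = 3, 9/2:
  2·M_0 + 8·M_1 + 2·M_2 = 6(Δ_1 - Δ_0) = 9
Clamped end conditions give two more equations: 2h_0·M_0 + h_0·M_1 = 6(Δ_0 - g'(0)) = 36 and h_1·M_1 + 2h_1·M_2 = 6(g'(4) - Δ_1) = -57.
Solving: M_0 = 59/8, M_1 = 13/4, M_2 = -127/8.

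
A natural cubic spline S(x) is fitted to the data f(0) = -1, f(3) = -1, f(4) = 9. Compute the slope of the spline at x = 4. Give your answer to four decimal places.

Put m_i = S'' at the i-th knot. Here h = (3, 1) and Δ = (0, 10), so the interior equations h_(i-1)·m_(i-1) + 2(h_(i-1)+h_i)·m_i + h_i·m_(i+1) = 6(Δ_i − Δ_(i-1)) read
  3·m_0 + 8·m_1 + 1·m_2 = 6(Δ_1 - Δ_0) = 60
Natural end conditions: m_0 = m_2 = 0.
Forward elimination and back-substitution give m_0 = 0, m_1 = 15/2, m_2 = 0.
On [3, 4], S'(x) = b_1 + 2c_1·(x - 3) + 3d_1·(x - 3)² with b_1 = Δ_1 - h_1(2m_1 + m_2)/6 = 15/2, c_1 = m_1/2 = 15/4, d_1 = (m_2 - m_1)/(6h_1) = -5/4. So S'(4) = 45/4.

11.2500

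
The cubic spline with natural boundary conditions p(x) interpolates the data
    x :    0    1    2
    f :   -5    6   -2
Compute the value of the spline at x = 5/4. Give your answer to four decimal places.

5.5586

With σ_i denoting the second derivative at x_i, h_i = 1, 1, and Δ_i = (y_(i+1) − y_i)/h_i = 11, -8:
  1·σ_0 + 4·σ_1 + 1·σ_2 = 6(Δ_1 - Δ_0) = -114
Natural end conditions: σ_0 = σ_2 = 0.
Hence σ_0 = 0, σ_1 = -57/2, σ_2 = 0.
On [1, 2], p(x) = 6 + 3/2·(x - 1) - 57/4·(x - 1)² + 19/4·(x - 1)³.
With (x - 1) = 1/4: p(5/4) = 1423/256.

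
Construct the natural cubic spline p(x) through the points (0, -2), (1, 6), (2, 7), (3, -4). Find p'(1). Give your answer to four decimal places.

5.8667

With M_i denoting the second derivative at x_i, h_i = 1, 1, 1, and Δ_i = (y_(i+1) − y_i)/h_i = 8, 1, -11:
  1·M_0 + 4·M_1 + 1·M_2 = 6(Δ_1 - Δ_0) = -42
  1·M_1 + 4·M_2 + 1·M_3 = 6(Δ_2 - Δ_1) = -72
Natural end conditions: M_0 = M_3 = 0.
Hence M_0 = 0, M_1 = -32/5, M_2 = -82/5, M_3 = 0.
On [1, 2], p'(x) = b_1 + 2c_1·(x - 1) + 3d_1·(x - 1)² with b_1 = Δ_1 - h_1(2M_1 + M_2)/6 = 88/15, c_1 = M_1/2 = -16/5, d_1 = (M_2 - M_1)/(6h_1) = -5/3. So p'(1) = 88/15.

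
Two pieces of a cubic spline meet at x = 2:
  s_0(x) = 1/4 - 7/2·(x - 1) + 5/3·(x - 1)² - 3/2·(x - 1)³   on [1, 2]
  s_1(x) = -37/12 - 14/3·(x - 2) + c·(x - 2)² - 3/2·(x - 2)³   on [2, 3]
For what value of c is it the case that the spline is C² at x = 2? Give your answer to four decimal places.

s_0''(x) = 10/3 - 9·(x - 1), so s_0''(2) = -17/3. On the right, s_1''(2) = 2c, so c = -17/6.

-2.8333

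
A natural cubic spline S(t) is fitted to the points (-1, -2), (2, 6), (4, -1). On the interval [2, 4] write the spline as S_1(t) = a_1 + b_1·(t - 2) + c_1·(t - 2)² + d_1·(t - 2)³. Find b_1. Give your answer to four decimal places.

Put M_i = S'' at the i-th knot. Here h = (3, 2) and Δ = (8/3, -7/2), so the interior equations h_(i-1)·M_(i-1) + 2(h_(i-1)+h_i)·M_i + h_i·M_(i+1) = 6(Δ_i − Δ_(i-1)) read
  3·M_0 + 10·M_1 + 2·M_2 = 6(Δ_1 - Δ_0) = -37
Natural end conditions: M_0 = M_2 = 0.
Hence M_0 = 0, M_1 = -37/10, M_2 = 0.
On [2, 4], with S_1(t) = a_1 + b_1·(t - 2) + c_1·(t - 2)² + d_1·(t - 2)³: c_1 = M_1/2 = -37/20, d_1 = (M_2 - M_1)/(6h_1) = 37/120, b_1 = Δ_1 - h_1(2M_1 + M_2)/6 = -31/30.

-1.0333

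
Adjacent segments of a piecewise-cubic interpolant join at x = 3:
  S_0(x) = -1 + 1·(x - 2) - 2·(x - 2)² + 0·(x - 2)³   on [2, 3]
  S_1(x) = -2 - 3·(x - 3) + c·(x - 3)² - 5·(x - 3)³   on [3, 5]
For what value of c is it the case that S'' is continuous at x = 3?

-2

S_0''(x) = -4 + 0·(x - 2), so S_0''(3) = -4. On the right, S_1''(3) = 2c, so c = -2.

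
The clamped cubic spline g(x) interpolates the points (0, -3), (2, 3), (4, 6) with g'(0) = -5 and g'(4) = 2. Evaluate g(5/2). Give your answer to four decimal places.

4.4414

With m_i denoting the second derivative at x_i, h_i = 2, 2, and Δ_i = (y_(i+1) − y_i)/h_i = 3, 3/2:
  2·m_0 + 8·m_1 + 2·m_2 = 6(Δ_1 - Δ_0) = -9
Clamped end conditions give two more equations: 2h_0·m_0 + h_0·m_1 = 6(Δ_0 - g'(0)) = 48 and h_1·m_1 + 2h_1·m_2 = 6(g'(4) - Δ_1) = 3.
Hence m_0 = 119/8, m_1 = -23/4, m_2 = 29/8.
On [2, 4], g(x) = 3 + 33/8·(x - 2) - 23/8·(x - 2)² + 25/32·(x - 2)³.
With (x - 2) = 1/2: g(5/2) = 1137/256.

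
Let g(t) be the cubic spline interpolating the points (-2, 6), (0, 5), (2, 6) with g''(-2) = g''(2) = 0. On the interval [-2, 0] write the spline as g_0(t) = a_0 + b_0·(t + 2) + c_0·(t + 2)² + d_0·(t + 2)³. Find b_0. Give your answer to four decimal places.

Write m_i for g''(x_i). With h_i = 2, 2 and divided differences Δ_i = -1/2, 1/2, the continuity of g' gives the tridiagonal system
  2·m_0 + 8·m_1 + 2·m_2 = 6(Δ_1 - Δ_0) = 6
Natural end conditions: m_0 = m_2 = 0.
Forward elimination and back-substitution give m_0 = 0, m_1 = 3/4, m_2 = 0.
On [-2, 0], with g_0(t) = a_0 + b_0·(t + 2) + c_0·(t + 2)² + d_0·(t + 2)³: c_0 = m_0/2 = 0, d_0 = (m_1 - m_0)/(6h_0) = 1/16, b_0 = Δ_0 - h_0(2m_0 + m_1)/6 = -3/4.

-0.7500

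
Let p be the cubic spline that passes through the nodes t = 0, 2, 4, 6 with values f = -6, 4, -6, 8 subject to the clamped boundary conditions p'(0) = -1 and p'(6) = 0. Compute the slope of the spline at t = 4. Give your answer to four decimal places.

1.5333

With M_i denoting the second derivative at x_i, h_i = 2, 2, 2, and Δ_i = (y_(i+1) − y_i)/h_i = 5, -5, 7:
  2·M_0 + 8·M_1 + 2·M_2 = 6(Δ_1 - Δ_0) = -60
  2·M_1 + 8·M_2 + 2·M_3 = 6(Δ_2 - Δ_1) = 72
Clamped end conditions give two more equations: 2h_0·M_0 + h_0·M_1 = 6(Δ_0 - p'(0)) = 36 and h_2·M_2 + 2h_2·M_3 = 6(p'(6) - Δ_2) = -42.
Hence M_0 = 257/15, M_1 = -244/15, M_2 = 269/15, M_3 = -292/15.
On [4, 6], p'(t) = b_2 + 2c_2·(t - 4) + 3d_2·(t - 4)² with b_2 = Δ_2 - h_2(2M_2 + M_3)/6 = 23/15, c_2 = M_2/2 = 269/30, d_2 = (M_3 - M_2)/(6h_2) = -187/60. So p'(4) = 23/15.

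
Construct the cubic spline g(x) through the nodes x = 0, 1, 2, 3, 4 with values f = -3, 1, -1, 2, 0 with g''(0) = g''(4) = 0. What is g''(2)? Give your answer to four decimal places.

Put m_i = g'' at the i-th knot. Here h = (1, 1, 1, 1) and Δ = (4, -2, 3, -2), so the interior equations h_(i-1)·m_(i-1) + 2(h_(i-1)+h_i)·m_i + h_i·m_(i+1) = 6(Δ_i − Δ_(i-1)) read
  1·m_0 + 4·m_1 + 1·m_2 = 6(Δ_1 - Δ_0) = -36
  1·m_1 + 4·m_2 + 1·m_3 = 6(Δ_2 - Δ_1) = 30
  1·m_2 + 4·m_3 + 1·m_4 = 6(Δ_3 - Δ_2) = -30
Natural end conditions: m_0 = m_4 = 0.
Solving: m_0 = 0, m_1 = -345/28, m_2 = 93/7, m_3 = -303/28, m_4 = 0.

13.2857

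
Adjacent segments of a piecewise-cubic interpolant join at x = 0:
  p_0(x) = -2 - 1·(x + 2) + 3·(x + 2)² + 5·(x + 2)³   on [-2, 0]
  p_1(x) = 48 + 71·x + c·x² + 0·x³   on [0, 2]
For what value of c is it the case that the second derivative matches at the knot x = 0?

p_0''(x) = 6 + 30·(x + 2), so p_0''(0) = 66. On the right, p_1''(0) = 2c, so c = 33.

33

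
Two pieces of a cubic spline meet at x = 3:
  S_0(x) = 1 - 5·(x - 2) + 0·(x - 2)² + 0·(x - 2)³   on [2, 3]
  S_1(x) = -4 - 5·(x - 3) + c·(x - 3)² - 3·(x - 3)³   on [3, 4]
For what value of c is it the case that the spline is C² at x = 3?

S_0''(x) = 0 + 0·(x - 2), so S_0''(3) = 0. On the right, S_1''(3) = 2c, so c = 0.

0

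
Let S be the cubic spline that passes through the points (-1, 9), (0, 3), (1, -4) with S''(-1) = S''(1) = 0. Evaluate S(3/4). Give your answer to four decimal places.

-2.1914

Put σ_i = S'' at the i-th knot. Here h = (1, 1) and Δ = (-6, -7), so the interior equations h_(i-1)·σ_(i-1) + 2(h_(i-1)+h_i)·σ_i + h_i·σ_(i+1) = 6(Δ_i − Δ_(i-1)) read
  1·σ_0 + 4·σ_1 + 1·σ_2 = 6(Δ_1 - Δ_0) = -6
Natural end conditions: σ_0 = σ_2 = 0.
Solving the tridiagonal system: σ_0 = 0, σ_1 = -3/2, σ_2 = 0.
On [0, 1], S(t) = 3 - 13/2·t - 3/4·t² + 1/4·t³.
With t = 3/4: S(3/4) = -561/256.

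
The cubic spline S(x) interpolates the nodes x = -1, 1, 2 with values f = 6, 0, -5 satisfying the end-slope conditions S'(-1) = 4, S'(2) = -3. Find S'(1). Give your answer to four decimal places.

-6.1667

With m_i denoting the second derivative at x_i, h_i = 2, 1, and Δ_i = (y_(i+1) − y_i)/h_i = -3, -5:
  2·m_0 + 6·m_1 + 1·m_2 = 6(Δ_1 - Δ_0) = -12
Clamped end conditions give two more equations: 2h_0·m_0 + h_0·m_1 = 6(Δ_0 - S'(-1)) = -42 and h_1·m_1 + 2h_1·m_2 = 6(S'(2) - Δ_1) = 12.
Solving: m_0 = -65/6, m_1 = 2/3, m_2 = 17/3.
On [1, 2], S'(x) = b_1 + 2c_1·(x - 1) + 3d_1·(x - 1)² with b_1 = Δ_1 - h_1(2m_1 + m_2)/6 = -37/6, c_1 = m_1/2 = 1/3, d_1 = (m_2 - m_1)/(6h_1) = 5/6. So S'(1) = -37/6.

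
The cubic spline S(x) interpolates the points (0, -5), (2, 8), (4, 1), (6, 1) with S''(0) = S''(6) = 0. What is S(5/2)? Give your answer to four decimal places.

7.4031

Write M_i for S''(x_i). With h_i = 2, 2, 2 and divided differences Δ_i = 13/2, -7/2, 0, the continuity of S' gives the tridiagonal system
  2·M_0 + 8·M_1 + 2·M_2 = 6(Δ_1 - Δ_0) = -60
  2·M_1 + 8·M_2 + 2·M_3 = 6(Δ_2 - Δ_1) = 21
Natural end conditions: M_0 = M_3 = 0.
Solving: M_0 = 0, M_1 = -87/10, M_2 = 24/5, M_3 = 0.
On [2, 4], S(x) = 8 + 7/10·(x - 2) - 87/20·(x - 2)² + 9/8·(x - 2)³.
With (x - 2) = 1/2: S(5/2) = 2369/320.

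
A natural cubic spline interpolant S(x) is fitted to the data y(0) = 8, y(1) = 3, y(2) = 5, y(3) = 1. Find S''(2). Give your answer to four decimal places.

-12.4000

Let M_i = S''(x_i). Step sizes h_i = 1, 1, 1; slopes of the chords Δ_i = (y_(i+1) - y_i)/h_i = -5, 2, -4.
  1·M_0 + 4·M_1 + 1·M_2 = 6(Δ_1 - Δ_0) = 42
  1·M_1 + 4·M_2 + 1·M_3 = 6(Δ_2 - Δ_1) = -36
Natural end conditions: M_0 = M_3 = 0.
Forward elimination and back-substitution give M_0 = 0, M_1 = 68/5, M_2 = -62/5, M_3 = 0.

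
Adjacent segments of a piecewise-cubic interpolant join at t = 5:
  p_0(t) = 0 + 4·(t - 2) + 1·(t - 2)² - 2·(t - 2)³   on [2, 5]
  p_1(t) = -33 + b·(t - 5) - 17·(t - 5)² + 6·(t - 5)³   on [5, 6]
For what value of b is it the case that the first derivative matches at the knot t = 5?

p_0'(t) = 4 + 2·(t - 2) - 6·(t - 2)², so p_0'(5) = -44. On the right, p_1'(5) = b, so b = -44.

-44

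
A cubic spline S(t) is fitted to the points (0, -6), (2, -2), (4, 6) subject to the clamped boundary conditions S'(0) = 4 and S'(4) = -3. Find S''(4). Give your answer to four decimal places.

-13.7500

Put σ_i = S'' at the i-th knot. Here h = (2, 2) and Δ = (2, 4), so the interior equations h_(i-1)·σ_(i-1) + 2(h_(i-1)+h_i)·σ_i + h_i·σ_(i+1) = 6(Δ_i − Δ_(i-1)) read
  2·σ_0 + 8·σ_1 + 2·σ_2 = 6(Δ_1 - Δ_0) = 12
Clamped end conditions give two more equations: 2h_0·σ_0 + h_0·σ_1 = 6(Δ_0 - S'(0)) = -12 and h_1·σ_1 + 2h_1·σ_2 = 6(S'(4) - Δ_1) = -42.
Solving the tridiagonal system: σ_0 = -25/4, σ_1 = 13/2, σ_2 = -55/4.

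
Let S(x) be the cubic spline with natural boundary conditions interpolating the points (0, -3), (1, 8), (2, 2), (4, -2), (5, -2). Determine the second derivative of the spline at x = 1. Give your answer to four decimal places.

-27.7377

With M_i denoting the second derivative at x_i, h_i = 1, 1, 2, 1, and Δ_i = (y_(i+1) − y_i)/h_i = 11, -6, -2, 0:
  1·M_0 + 4·M_1 + 1·M_2 = 6(Δ_1 - Δ_0) = -102
  1·M_1 + 6·M_2 + 2·M_3 = 6(Δ_2 - Δ_1) = 24
  2·M_2 + 6·M_3 + 1·M_4 = 6(Δ_3 - Δ_2) = 12
Natural end conditions: M_0 = M_4 = 0.
Solving: M_0 = 0, M_1 = -1692/61, M_2 = 546/61, M_3 = -60/61, M_4 = 0.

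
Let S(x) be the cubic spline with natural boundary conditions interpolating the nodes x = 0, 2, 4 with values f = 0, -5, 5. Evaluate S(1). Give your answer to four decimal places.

-3.9063

With M_i denoting the second derivative at x_i, h_i = 2, 2, and Δ_i = (y_(i+1) − y_i)/h_i = -5/2, 5:
  2·M_0 + 8·M_1 + 2·M_2 = 6(Δ_1 - Δ_0) = 45
Natural end conditions: M_0 = M_2 = 0.
Hence M_0 = 0, M_1 = 45/8, M_2 = 0.
On [0, 2], S(x) = 0 - 35/8·x + 0·x² + 15/32·x³.
With x = 1: S(1) = -125/32.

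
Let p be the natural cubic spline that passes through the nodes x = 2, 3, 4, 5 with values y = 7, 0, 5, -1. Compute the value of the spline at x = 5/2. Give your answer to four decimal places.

Let M_i = p''(x_i). Step sizes h_i = 1, 1, 1; slopes of the chords Δ_i = (y_(i+1) - y_i)/h_i = -7, 5, -6.
  1·M_0 + 4·M_1 + 1·M_2 = 6(Δ_1 - Δ_0) = 72
  1·M_1 + 4·M_2 + 1·M_3 = 6(Δ_2 - Δ_1) = -66
Natural end conditions: M_0 = M_3 = 0.
Solving the tridiagonal system: M_0 = 0, M_1 = 118/5, M_2 = -112/5, M_3 = 0.
On [2, 3], p(x) = 7 - 164/15·(x - 2) + 0·(x - 2)² + 59/15·(x - 2)³.
With (x - 2) = 1/2: p(5/2) = 81/40.

2.0250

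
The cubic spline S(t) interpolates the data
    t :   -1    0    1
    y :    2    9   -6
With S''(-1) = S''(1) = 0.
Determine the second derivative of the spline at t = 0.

-33

Put σ_i = S'' at the i-th knot. Here h = (1, 1) and Δ = (7, -15), so the interior equations h_(i-1)·σ_(i-1) + 2(h_(i-1)+h_i)·σ_i + h_i·σ_(i+1) = 6(Δ_i − Δ_(i-1)) read
  1·σ_0 + 4·σ_1 + 1·σ_2 = 6(Δ_1 - Δ_0) = -132
Natural end conditions: σ_0 = σ_2 = 0.
Solving the tridiagonal system: σ_0 = 0, σ_1 = -33, σ_2 = 0.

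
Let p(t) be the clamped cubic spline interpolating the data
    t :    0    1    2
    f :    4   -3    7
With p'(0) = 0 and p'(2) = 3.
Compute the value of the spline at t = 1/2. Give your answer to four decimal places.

Put m_i = p'' at the i-th knot. Here h = (1, 1) and Δ = (-7, 10), so the interior equations h_(i-1)·m_(i-1) + 2(h_(i-1)+h_i)·m_i + h_i·m_(i+1) = 6(Δ_i − Δ_(i-1)) read
  1·m_0 + 4·m_1 + 1·m_2 = 6(Δ_1 - Δ_0) = 102
Clamped end conditions give two more equations: 2h_0·m_0 + h_0·m_1 = 6(Δ_0 - p'(0)) = -42 and h_1·m_1 + 2h_1·m_2 = 6(p'(2) - Δ_1) = -42.
Forward elimination and back-substitution give m_0 = -45, m_1 = 48, m_2 = -45.
On [0, 1], p(t) = 4 + 0·t - 45/2·t² + 31/2·t³.
With t = 1/2: p(1/2) = 5/16.

0.3125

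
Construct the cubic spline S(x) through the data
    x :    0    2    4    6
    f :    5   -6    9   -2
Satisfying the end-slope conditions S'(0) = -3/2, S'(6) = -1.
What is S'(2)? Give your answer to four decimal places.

Put m_i = S'' at the i-th knot. Here h = (2, 2, 2) and Δ = (-11/2, 15/2, -11/2), so the interior equations h_(i-1)·m_(i-1) + 2(h_(i-1)+h_i)·m_i + h_i·m_(i+1) = 6(Δ_i − Δ_(i-1)) read
  2·m_0 + 8·m_1 + 2·m_2 = 6(Δ_1 - Δ_0) = 78
  2·m_1 + 8·m_2 + 2·m_3 = 6(Δ_2 - Δ_1) = -78
Clamped end conditions give two more equations: 2h_0·m_0 + h_0·m_1 = 6(Δ_0 - S'(0)) = -24 and h_2·m_2 + 2h_2·m_3 = 6(S'(6) - Δ_2) = 27.
Solving the tridiagonal system: m_0 = -451/30, m_1 = 271/15, m_2 = -547/30, m_3 = 238/15.
On [2, 4], S'(x) = b_1 + 2c_1·(x - 2) + 3d_1·(x - 2)² with b_1 = Δ_1 - h_1(2m_1 + m_2)/6 = 23/15, c_1 = m_1/2 = 271/30, d_1 = (m_2 - m_1)/(6h_1) = -121/40. So S'(2) = 23/15.

1.5333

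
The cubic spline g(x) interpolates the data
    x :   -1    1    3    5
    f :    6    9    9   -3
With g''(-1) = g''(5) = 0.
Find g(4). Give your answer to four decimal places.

4.1250

Write M_i for g''(x_i). With h_i = 2, 2, 2 and divided differences Δ_i = 3/2, 0, -6, the continuity of g' gives the tridiagonal system
  2·M_0 + 8·M_1 + 2·M_2 = 6(Δ_1 - Δ_0) = -9
  2·M_1 + 8·M_2 + 2·M_3 = 6(Δ_2 - Δ_1) = -36
Natural end conditions: M_0 = M_3 = 0.
Forward elimination and back-substitution give M_0 = 0, M_1 = 0, M_2 = -9/2, M_3 = 0.
On [3, 5], g(x) = 9 - 3·(x - 3) - 9/4·(x - 3)² + 3/8·(x - 3)³.
With (x - 3) = 1: g(4) = 33/8.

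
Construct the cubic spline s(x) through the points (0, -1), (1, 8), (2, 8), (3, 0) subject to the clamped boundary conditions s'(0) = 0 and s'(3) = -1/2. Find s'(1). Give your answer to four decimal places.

8.7667

Let M_i = s''(x_i). Step sizes h_i = 1, 1, 1; slopes of the chords Δ_i = (y_(i+1) - y_i)/h_i = 9, 0, -8.
  1·M_0 + 4·M_1 + 1·M_2 = 6(Δ_1 - Δ_0) = -54
  1·M_1 + 4·M_2 + 1·M_3 = 6(Δ_2 - Δ_1) = -48
Clamped end conditions give two more equations: 2h_0·M_0 + h_0·M_1 = 6(Δ_0 - s'(0)) = 54 and h_2·M_2 + 2h_2·M_3 = 6(s'(3) - Δ_2) = 45.
Solving: M_0 = 547/15, M_1 = -284/15, M_2 = -221/15, M_3 = 448/15.
On [1, 2], s'(x) = b_1 + 2c_1·(x - 1) + 3d_1·(x - 1)² with b_1 = Δ_1 - h_1(2M_1 + M_2)/6 = 263/30, c_1 = M_1/2 = -142/15, d_1 = (M_2 - M_1)/(6h_1) = 7/10. So s'(1) = 263/30.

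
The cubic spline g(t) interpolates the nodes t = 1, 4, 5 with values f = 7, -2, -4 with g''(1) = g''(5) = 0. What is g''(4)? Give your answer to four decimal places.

0.7500

With m_i denoting the second derivative at x_i, h_i = 3, 1, and Δ_i = (y_(i+1) − y_i)/h_i = -3, -2:
  3·m_0 + 8·m_1 + 1·m_2 = 6(Δ_1 - Δ_0) = 6
Natural end conditions: m_0 = m_2 = 0.
Hence m_0 = 0, m_1 = 3/4, m_2 = 0.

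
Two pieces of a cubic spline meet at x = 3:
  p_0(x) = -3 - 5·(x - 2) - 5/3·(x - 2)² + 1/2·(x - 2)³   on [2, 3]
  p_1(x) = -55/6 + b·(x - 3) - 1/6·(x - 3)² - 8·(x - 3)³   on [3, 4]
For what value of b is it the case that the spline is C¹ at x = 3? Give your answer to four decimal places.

-6.8333

p_0'(x) = -5 - 10/3·(x - 2) + 3/2·(x - 2)², so p_0'(3) = -41/6. On the right, p_1'(3) = b, so b = -41/6.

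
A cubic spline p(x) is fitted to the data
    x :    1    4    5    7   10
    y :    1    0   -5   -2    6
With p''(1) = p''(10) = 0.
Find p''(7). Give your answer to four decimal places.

-0.8014

Let m_i = p''(x_i). Step sizes h_i = 3, 1, 2, 3; slopes of the chords Δ_i = (y_(i+1) - y_i)/h_i = -1/3, -5, 3/2, 8/3.
  3·m_0 + 8·m_1 + 1·m_2 = 6(Δ_1 - Δ_0) = -28
  1·m_1 + 6·m_2 + 2·m_3 = 6(Δ_2 - Δ_1) = 39
  2·m_2 + 10·m_3 + 3·m_4 = 6(Δ_3 - Δ_2) = 7
Natural end conditions: m_0 = m_4 = 0.
Solving the tridiagonal system: m_0 = 0, m_1 = -324/73, m_2 = 548/73, m_3 = -117/146, m_4 = 0.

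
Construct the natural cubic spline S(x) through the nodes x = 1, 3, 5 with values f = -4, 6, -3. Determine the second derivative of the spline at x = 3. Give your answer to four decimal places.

-7.1250

Write M_i for S''(x_i). With h_i = 2, 2 and divided differences Δ_i = 5, -9/2, the continuity of S' gives the tridiagonal system
  2·M_0 + 8·M_1 + 2·M_2 = 6(Δ_1 - Δ_0) = -57
Natural end conditions: M_0 = M_2 = 0.
Solving: M_0 = 0, M_1 = -57/8, M_2 = 0.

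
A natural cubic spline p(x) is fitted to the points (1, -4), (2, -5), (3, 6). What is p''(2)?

18

Put σ_i = p'' at the i-th knot. Here h = (1, 1) and Δ = (-1, 11), so the interior equations h_(i-1)·σ_(i-1) + 2(h_(i-1)+h_i)·σ_i + h_i·σ_(i+1) = 6(Δ_i − Δ_(i-1)) read
  1·σ_0 + 4·σ_1 + 1·σ_2 = 6(Δ_1 - Δ_0) = 72
Natural end conditions: σ_0 = σ_2 = 0.
Hence σ_0 = 0, σ_1 = 18, σ_2 = 0.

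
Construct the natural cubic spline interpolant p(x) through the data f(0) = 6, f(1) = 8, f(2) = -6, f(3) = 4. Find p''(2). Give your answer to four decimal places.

44.8000

Write m_i for p''(x_i). With h_i = 1, 1, 1 and divided differences Δ_i = 2, -14, 10, the continuity of p' gives the tridiagonal system
  1·m_0 + 4·m_1 + 1·m_2 = 6(Δ_1 - Δ_0) = -96
  1·m_1 + 4·m_2 + 1·m_3 = 6(Δ_2 - Δ_1) = 144
Natural end conditions: m_0 = m_3 = 0.
Solving: m_0 = 0, m_1 = -176/5, m_2 = 224/5, m_3 = 0.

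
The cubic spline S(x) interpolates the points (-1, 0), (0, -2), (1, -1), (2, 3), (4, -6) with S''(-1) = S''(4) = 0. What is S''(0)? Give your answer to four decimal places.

Put σ_i = S'' at the i-th knot. Here h = (1, 1, 1, 2) and Δ = (-2, 1, 4, -9/2), so the interior equations h_(i-1)·σ_(i-1) + 2(h_(i-1)+h_i)·σ_i + h_i·σ_(i+1) = 6(Δ_i − Δ_(i-1)) read
  1·σ_0 + 4·σ_1 + 1·σ_2 = 6(Δ_1 - Δ_0) = 18
  1·σ_1 + 4·σ_2 + 1·σ_3 = 6(Δ_2 - Δ_1) = 18
  1·σ_2 + 6·σ_3 + 2·σ_4 = 6(Δ_3 - Δ_2) = -51
Natural end conditions: σ_0 = σ_4 = 0.
Forward elimination and back-substitution give σ_0 = 0, σ_1 = 255/86, σ_2 = 264/43, σ_3 = -819/86, σ_4 = 0.

2.9651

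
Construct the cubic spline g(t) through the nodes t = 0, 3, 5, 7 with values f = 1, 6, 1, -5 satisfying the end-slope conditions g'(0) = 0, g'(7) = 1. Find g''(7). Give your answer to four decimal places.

With m_i denoting the second derivative at x_i, h_i = 3, 2, 2, and Δ_i = (y_(i+1) − y_i)/h_i = 5/3, -5/2, -3:
  3·m_0 + 10·m_1 + 2·m_2 = 6(Δ_1 - Δ_0) = -25
  2·m_1 + 8·m_2 + 2·m_3 = 6(Δ_2 - Δ_1) = -3
Clamped end conditions give two more equations: 2h_0·m_0 + h_0·m_1 = 6(Δ_0 - g'(0)) = 10 and h_2·m_2 + 2h_2·m_3 = 6(g'(7) - Δ_2) = 24.
Solving: m_0 = 365/111, m_1 = -120/37, m_2 = -45/37, m_3 = 489/74.

6.6081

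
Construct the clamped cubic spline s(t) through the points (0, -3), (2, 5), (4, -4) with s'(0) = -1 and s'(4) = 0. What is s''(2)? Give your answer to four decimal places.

-13.2500

Let m_i = s''(x_i). Step sizes h_i = 2, 2; slopes of the chords Δ_i = (y_(i+1) - y_i)/h_i = 4, -9/2.
  2·m_0 + 8·m_1 + 2·m_2 = 6(Δ_1 - Δ_0) = -51
Clamped end conditions give two more equations: 2h_0·m_0 + h_0·m_1 = 6(Δ_0 - s'(0)) = 30 and h_1·m_1 + 2h_1·m_2 = 6(s'(4) - Δ_1) = 27.
Solving the tridiagonal system: m_0 = 113/8, m_1 = -53/4, m_2 = 107/8.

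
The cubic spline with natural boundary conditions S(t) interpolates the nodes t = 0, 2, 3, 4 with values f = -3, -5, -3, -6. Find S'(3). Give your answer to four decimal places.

Write σ_i for S''(x_i). With h_i = 2, 1, 1 and divided differences Δ_i = -1, 2, -3, the continuity of S' gives the tridiagonal system
  2·σ_0 + 6·σ_1 + 1·σ_2 = 6(Δ_1 - Δ_0) = 18
  1·σ_1 + 4·σ_2 + 1·σ_3 = 6(Δ_2 - Δ_1) = -30
Natural end conditions: σ_0 = σ_3 = 0.
Solving: σ_0 = 0, σ_1 = 102/23, σ_2 = -198/23, σ_3 = 0.
On [3, 4], S'(t) = b_2 + 2c_2·(t - 3) + 3d_2·(t - 3)² with b_2 = Δ_2 - h_2(2σ_2 + σ_3)/6 = -3/23, c_2 = σ_2/2 = -99/23, d_2 = (σ_3 - σ_2)/(6h_2) = 33/23. So S'(3) = -3/23.

-0.1304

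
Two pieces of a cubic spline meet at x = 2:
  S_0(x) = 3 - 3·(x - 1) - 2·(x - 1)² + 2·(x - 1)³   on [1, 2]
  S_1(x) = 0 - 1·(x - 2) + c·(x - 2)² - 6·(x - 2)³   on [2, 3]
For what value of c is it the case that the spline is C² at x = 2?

S_0''(x) = -4 + 12·(x - 1), so S_0''(2) = 8. On the right, S_1''(2) = 2c, so c = 4.

4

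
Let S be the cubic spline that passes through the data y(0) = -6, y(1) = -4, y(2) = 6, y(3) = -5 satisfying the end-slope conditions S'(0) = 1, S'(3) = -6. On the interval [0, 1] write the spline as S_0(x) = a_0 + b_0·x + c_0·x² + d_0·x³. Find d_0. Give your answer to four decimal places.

Let M_i = S''(x_i). Step sizes h_i = 1, 1, 1; slopes of the chords Δ_i = (y_(i+1) - y_i)/h_i = 2, 10, -11.
  1·M_0 + 4·M_1 + 1·M_2 = 6(Δ_1 - Δ_0) = 48
  1·M_1 + 4·M_2 + 1·M_3 = 6(Δ_2 - Δ_1) = -126
Clamped end conditions give two more equations: 2h_0·M_0 + h_0·M_1 = 6(Δ_0 - S'(0)) = 6 and h_2·M_2 + 2h_2·M_3 = 6(S'(3) - Δ_2) = 30.
Solving: M_0 = -154/15, M_1 = 398/15, M_2 = -718/15, M_3 = 584/15.
On [0, 1], with S_0(x) = a_0 + b_0·x + c_0·x² + d_0·x³: c_0 = M_0/2 = -77/15, d_0 = (M_1 - M_0)/(6h_0) = 92/15, b_0 = Δ_0 - h_0(2M_0 + M_1)/6 = 1.

6.1333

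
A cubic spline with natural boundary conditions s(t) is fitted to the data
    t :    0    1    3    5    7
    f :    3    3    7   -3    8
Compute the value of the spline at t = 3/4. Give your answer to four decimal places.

2.7259

With M_i denoting the second derivative at x_i, h_i = 1, 2, 2, 2, and Δ_i = (y_(i+1) − y_i)/h_i = 0, 2, -5, 11/2:
  1·M_0 + 6·M_1 + 2·M_2 = 6(Δ_1 - Δ_0) = 12
  2·M_1 + 8·M_2 + 2·M_3 = 6(Δ_2 - Δ_1) = -42
  2·M_2 + 8·M_3 + 2·M_4 = 6(Δ_3 - Δ_2) = 63
Natural end conditions: M_0 = M_4 = 0.
Solving the tridiagonal system: M_0 = 0, M_1 = 411/82, M_2 = -741/82, M_3 = 831/82, M_4 = 0.
On [0, 1], s(t) = 3 - 137/164·t + 0·t² + 137/164·t³.
With t = 3/4: s(3/4) = 28611/10496.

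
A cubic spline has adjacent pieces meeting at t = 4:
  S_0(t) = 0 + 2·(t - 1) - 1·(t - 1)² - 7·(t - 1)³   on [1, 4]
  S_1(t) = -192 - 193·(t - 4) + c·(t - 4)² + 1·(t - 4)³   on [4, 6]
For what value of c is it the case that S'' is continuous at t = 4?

-64

S_0''(t) = -2 - 42·(t - 1), so S_0''(4) = -128. On the right, S_1''(4) = 2c, so c = -64.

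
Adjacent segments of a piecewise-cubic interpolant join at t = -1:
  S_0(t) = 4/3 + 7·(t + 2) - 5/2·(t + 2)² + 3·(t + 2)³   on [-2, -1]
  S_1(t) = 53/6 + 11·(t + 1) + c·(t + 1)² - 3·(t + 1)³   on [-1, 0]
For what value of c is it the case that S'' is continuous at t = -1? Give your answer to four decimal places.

6.5000

S_0''(t) = -5 + 18·(t + 2), so S_0''(-1) = 13. On the right, S_1''(-1) = 2c, so c = 13/2.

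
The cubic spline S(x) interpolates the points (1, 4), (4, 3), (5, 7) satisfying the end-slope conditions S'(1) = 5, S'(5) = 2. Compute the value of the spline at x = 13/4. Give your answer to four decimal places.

Let M_i = S''(x_i). Step sizes h_i = 3, 1; slopes of the chords Δ_i = (y_(i+1) - y_i)/h_i = -1/3, 4.
  3·M_0 + 8·M_1 + 1·M_2 = 6(Δ_1 - Δ_0) = 26
Clamped end conditions give two more equations: 2h_0·M_0 + h_0·M_1 = 6(Δ_0 - S'(1)) = -32 and h_1·M_1 + 2h_1·M_2 = 6(S'(5) - Δ_1) = -12.
Hence M_0 = -28/3, M_1 = 8, M_2 = -10.
On [1, 4], S(x) = 4 + 5·(x - 1) - 14/3·(x - 1)² + 26/27·(x - 1)³.
With (x - 1) = 9/4: S(13/4) = 83/32.

2.5938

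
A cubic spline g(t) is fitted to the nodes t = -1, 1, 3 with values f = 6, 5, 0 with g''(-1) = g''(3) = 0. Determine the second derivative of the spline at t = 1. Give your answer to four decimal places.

-1.5000

Let M_i = g''(x_i). Step sizes h_i = 2, 2; slopes of the chords Δ_i = (y_(i+1) - y_i)/h_i = -1/2, -5/2.
  2·M_0 + 8·M_1 + 2·M_2 = 6(Δ_1 - Δ_0) = -12
Natural end conditions: M_0 = M_2 = 0.
Solving the tridiagonal system: M_0 = 0, M_1 = -3/2, M_2 = 0.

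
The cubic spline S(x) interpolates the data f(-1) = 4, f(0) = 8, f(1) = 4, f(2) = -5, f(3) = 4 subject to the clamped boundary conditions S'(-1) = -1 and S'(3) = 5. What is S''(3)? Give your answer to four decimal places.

-31.0714

Put m_i = S'' at the i-th knot. Here h = (1, 1, 1, 1) and Δ = (4, -4, -9, 9), so the interior equations h_(i-1)·m_(i-1) + 2(h_(i-1)+h_i)·m_i + h_i·m_(i+1) = 6(Δ_i − Δ_(i-1)) read
  1·m_0 + 4·m_1 + 1·m_2 = 6(Δ_1 - Δ_0) = -48
  1·m_1 + 4·m_2 + 1·m_3 = 6(Δ_2 - Δ_1) = -30
  1·m_2 + 4·m_3 + 1·m_4 = 6(Δ_3 - Δ_2) = 108
Clamped end conditions give two more equations: 2h_0·m_0 + h_0·m_1 = 6(Δ_0 - S'(-1)) = 30 and h_3·m_3 + 2h_3·m_4 = 6(S'(3) - Δ_3) = -24.
Hence m_0 = 309/14, m_1 = -99/7, m_2 = -27/2, m_3 = 267/7, m_4 = -435/14.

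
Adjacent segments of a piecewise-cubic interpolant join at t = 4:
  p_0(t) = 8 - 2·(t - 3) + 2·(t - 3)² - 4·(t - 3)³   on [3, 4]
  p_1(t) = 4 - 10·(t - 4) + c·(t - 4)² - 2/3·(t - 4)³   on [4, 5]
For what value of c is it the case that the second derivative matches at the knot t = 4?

p_0''(t) = 4 - 24·(t - 3), so p_0''(4) = -20. On the right, p_1''(4) = 2c, so c = -10.

-10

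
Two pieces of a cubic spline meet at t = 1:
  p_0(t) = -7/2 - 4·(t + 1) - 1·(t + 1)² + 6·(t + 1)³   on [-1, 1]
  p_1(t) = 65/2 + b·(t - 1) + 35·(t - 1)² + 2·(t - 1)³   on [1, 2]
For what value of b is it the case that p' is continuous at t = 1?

64

p_0'(t) = -4 - 2·(t + 1) + 18·(t + 1)², so p_0'(1) = 64. On the right, p_1'(1) = b, so b = 64.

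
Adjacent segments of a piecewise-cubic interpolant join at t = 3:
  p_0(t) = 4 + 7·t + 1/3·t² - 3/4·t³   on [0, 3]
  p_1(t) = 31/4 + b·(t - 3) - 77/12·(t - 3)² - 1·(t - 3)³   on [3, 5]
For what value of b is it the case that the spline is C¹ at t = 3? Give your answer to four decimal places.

p_0'(t) = 7 + 2/3·t - 9/4·t², so p_0'(3) = -45/4. On the right, p_1'(3) = b, so b = -45/4.

-11.2500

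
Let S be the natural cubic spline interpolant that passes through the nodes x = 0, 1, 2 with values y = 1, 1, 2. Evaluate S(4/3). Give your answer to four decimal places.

1.2407

Write m_i for S''(x_i). With h_i = 1, 1 and divided differences Δ_i = 0, 1, the continuity of S' gives the tridiagonal system
  1·m_0 + 4·m_1 + 1·m_2 = 6(Δ_1 - Δ_0) = 6
Natural end conditions: m_0 = m_2 = 0.
Solving the tridiagonal system: m_0 = 0, m_1 = 3/2, m_2 = 0.
On [1, 2], S(x) = 1 + 1/2·(x - 1) + 3/4·(x - 1)² - 1/4·(x - 1)³.
With (x - 1) = 1/3: S(4/3) = 67/54.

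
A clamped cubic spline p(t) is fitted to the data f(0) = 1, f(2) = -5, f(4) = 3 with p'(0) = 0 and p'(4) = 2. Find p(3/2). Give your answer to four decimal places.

-4.1328

Let M_i = p''(x_i). Step sizes h_i = 2, 2; slopes of the chords Δ_i = (y_(i+1) - y_i)/h_i = -3, 4.
  2·M_0 + 8·M_1 + 2·M_2 = 6(Δ_1 - Δ_0) = 42
Clamped end conditions give two more equations: 2h_0·M_0 + h_0·M_1 = 6(Δ_0 - p'(0)) = -18 and h_1·M_1 + 2h_1·M_2 = 6(p'(4) - Δ_1) = -12.
Forward elimination and back-substitution give M_0 = -37/4, M_1 = 19/2, M_2 = -31/4.
On [0, 2], p(t) = 1 + 0·t - 37/8·t² + 25/16·t³.
With t = 3/2: p(3/2) = -529/128.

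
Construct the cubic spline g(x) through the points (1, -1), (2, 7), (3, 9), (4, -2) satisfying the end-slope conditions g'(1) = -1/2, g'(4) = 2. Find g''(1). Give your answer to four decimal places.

Let σ_i = g''(x_i). Step sizes h_i = 1, 1, 1; slopes of the chords Δ_i = (y_(i+1) - y_i)/h_i = 8, 2, -11.
  1·σ_0 + 4·σ_1 + 1·σ_2 = 6(Δ_1 - Δ_0) = -36
  1·σ_1 + 4·σ_2 + 1·σ_3 = 6(Δ_2 - Δ_1) = -78
Clamped end conditions give two more equations: 2h_0·σ_0 + h_0·σ_1 = 6(Δ_0 - g'(1)) = 51 and h_2·σ_2 + 2h_2·σ_3 = 6(g'(4) - Δ_2) = 78.
Forward elimination and back-substitution give σ_0 = 448/15, σ_1 = -131/15, σ_2 = -464/15, σ_3 = 817/15.

29.8667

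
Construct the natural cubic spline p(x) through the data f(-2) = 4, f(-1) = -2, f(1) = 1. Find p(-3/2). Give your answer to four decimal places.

0.5313

Put m_i = p'' at the i-th knot. Here h = (1, 2) and Δ = (-6, 3/2), so the interior equations h_(i-1)·m_(i-1) + 2(h_(i-1)+h_i)·m_i + h_i·m_(i+1) = 6(Δ_i − Δ_(i-1)) read
  1·m_0 + 6·m_1 + 2·m_2 = 6(Δ_1 - Δ_0) = 45
Natural end conditions: m_0 = m_2 = 0.
Forward elimination and back-substitution give m_0 = 0, m_1 = 15/2, m_2 = 0.
On [-2, -1], p(x) = 4 - 29/4·(x + 2) + 0·(x + 2)² + 5/4·(x + 2)³.
With (x + 2) = 1/2: p(-3/2) = 17/32.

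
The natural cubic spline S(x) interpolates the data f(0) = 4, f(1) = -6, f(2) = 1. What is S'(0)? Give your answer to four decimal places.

Write M_i for S''(x_i). With h_i = 1, 1 and divided differences Δ_i = -10, 7, the continuity of S' gives the tridiagonal system
  1·M_0 + 4·M_1 + 1·M_2 = 6(Δ_1 - Δ_0) = 102
Natural end conditions: M_0 = M_2 = 0.
Hence M_0 = 0, M_1 = 51/2, M_2 = 0.
On [0, 1], S'(x) = b_0 + 2c_0·x + 3d_0·x² with b_0 = Δ_0 - h_0(2M_0 + M_1)/6 = -57/4, c_0 = M_0/2 = 0, d_0 = (M_1 - M_0)/(6h_0) = 17/4. So S'(0) = -57/4.

-14.2500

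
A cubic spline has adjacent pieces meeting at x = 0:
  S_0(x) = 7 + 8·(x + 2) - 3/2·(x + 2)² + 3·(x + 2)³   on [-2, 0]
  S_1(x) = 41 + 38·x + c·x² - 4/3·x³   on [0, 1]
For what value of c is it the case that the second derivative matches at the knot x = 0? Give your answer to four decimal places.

16.5000

S_0''(x) = -3 + 18·(x + 2), so S_0''(0) = 33. On the right, S_1''(0) = 2c, so c = 33/2.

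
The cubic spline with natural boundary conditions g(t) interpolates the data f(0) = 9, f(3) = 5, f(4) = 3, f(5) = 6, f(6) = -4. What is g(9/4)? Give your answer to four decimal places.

7.0947

Write M_i for g''(x_i). With h_i = 3, 1, 1, 1 and divided differences Δ_i = -4/3, -2, 3, -10, the continuity of g' gives the tridiagonal system
  3·M_0 + 8·M_1 + 1·M_2 = 6(Δ_1 - Δ_0) = -4
  1·M_1 + 4·M_2 + 1·M_3 = 6(Δ_2 - Δ_1) = 30
  1·M_2 + 4·M_3 + 1·M_4 = 6(Δ_3 - Δ_2) = -78
Natural end conditions: M_0 = M_4 = 0.
Hence M_0 = 0, M_1 = -129/58, M_2 = 400/29, M_3 = -1331/58, M_4 = 0.
On [0, 3], g(t) = 9 - 77/348·t + 0·t² - 43/348·t³.
With t = 9/4: g(9/4) = 52671/7424.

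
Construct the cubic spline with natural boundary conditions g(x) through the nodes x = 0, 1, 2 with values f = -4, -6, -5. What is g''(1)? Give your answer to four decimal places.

Write M_i for g''(x_i). With h_i = 1, 1 and divided differences Δ_i = -2, 1, the continuity of g' gives the tridiagonal system
  1·M_0 + 4·M_1 + 1·M_2 = 6(Δ_1 - Δ_0) = 18
Natural end conditions: M_0 = M_2 = 0.
Hence M_0 = 0, M_1 = 9/2, M_2 = 0.

4.5000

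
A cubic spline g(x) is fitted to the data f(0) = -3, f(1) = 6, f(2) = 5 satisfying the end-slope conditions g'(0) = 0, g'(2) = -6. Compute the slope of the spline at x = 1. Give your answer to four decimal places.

Write σ_i for g''(x_i). With h_i = 1, 1 and divided differences Δ_i = 9, -1, the continuity of g' gives the tridiagonal system
  1·σ_0 + 4·σ_1 + 1·σ_2 = 6(Δ_1 - Δ_0) = -60
Clamped end conditions give two more equations: 2h_0·σ_0 + h_0·σ_1 = 6(Δ_0 - g'(0)) = 54 and h_1·σ_1 + 2h_1·σ_2 = 6(g'(2) - Δ_1) = -30.
Hence σ_0 = 39, σ_1 = -24, σ_2 = -3.
On [1, 2], g'(x) = b_1 + 2c_1·(x - 1) + 3d_1·(x - 1)² with b_1 = Δ_1 - h_1(2σ_1 + σ_2)/6 = 15/2, c_1 = σ_1/2 = -12, d_1 = (σ_2 - σ_1)/(6h_1) = 7/2. So g'(1) = 15/2.

7.5000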